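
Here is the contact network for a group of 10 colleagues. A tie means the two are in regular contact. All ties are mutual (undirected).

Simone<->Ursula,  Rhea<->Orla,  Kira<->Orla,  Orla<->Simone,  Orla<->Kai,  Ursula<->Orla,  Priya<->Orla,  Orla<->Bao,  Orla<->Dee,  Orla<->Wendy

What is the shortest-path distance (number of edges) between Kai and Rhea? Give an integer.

One shortest route is Kai – Orla – Rhea, which uses 2 edges, and Kai and Rhea are not directly tied, so nothing shorter exists. So d(Kai,Rhea) = 2.

2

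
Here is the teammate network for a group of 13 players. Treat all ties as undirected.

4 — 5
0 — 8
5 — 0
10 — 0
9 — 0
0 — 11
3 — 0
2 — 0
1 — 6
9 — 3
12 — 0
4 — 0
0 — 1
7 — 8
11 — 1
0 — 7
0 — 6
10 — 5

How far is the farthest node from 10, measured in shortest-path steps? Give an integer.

2

Distances from 10: 0:1, 1:2, 2:2, 3:2, 4:2, 5:1, 6:2, 7:2, 8:2, 9:2, 11:2, 12:2.
The largest is 2 (to 11, 3, 1, 4, 6, 12, 9, 2, 7, and 8), so the eccentricity of 10 is 2.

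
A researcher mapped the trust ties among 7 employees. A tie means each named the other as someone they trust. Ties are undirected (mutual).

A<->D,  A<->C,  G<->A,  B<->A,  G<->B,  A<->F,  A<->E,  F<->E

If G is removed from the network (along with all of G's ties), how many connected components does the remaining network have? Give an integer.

1

G's neighbors (A and B) remain reachable from one another through other ties, so the rest of the network stays in one piece.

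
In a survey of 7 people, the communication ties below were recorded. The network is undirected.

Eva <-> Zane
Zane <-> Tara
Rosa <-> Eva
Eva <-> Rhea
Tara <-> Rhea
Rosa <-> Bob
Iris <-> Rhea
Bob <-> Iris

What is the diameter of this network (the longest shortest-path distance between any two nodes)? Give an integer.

3

Eccentricity of each node (its greatest distance to any other): Bob:3, Eva:2, Iris:3, Rhea:2, Rosa:3, Tara:3, Zane:3.
The maximum eccentricity is 3, realized for instance by the pair Bob–Tara via Bob – Iris – Rhea – Tara. So the diameter is 3.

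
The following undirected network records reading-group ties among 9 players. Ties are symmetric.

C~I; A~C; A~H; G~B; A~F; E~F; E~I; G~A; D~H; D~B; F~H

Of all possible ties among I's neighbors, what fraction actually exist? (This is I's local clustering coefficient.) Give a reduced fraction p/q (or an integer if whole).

I's neighbors: C and E (k = 2).
Possible neighbor pairs: C(2,2) = 1. Edges among them: none → e = 0.
Clustering(I) = 0/1.

0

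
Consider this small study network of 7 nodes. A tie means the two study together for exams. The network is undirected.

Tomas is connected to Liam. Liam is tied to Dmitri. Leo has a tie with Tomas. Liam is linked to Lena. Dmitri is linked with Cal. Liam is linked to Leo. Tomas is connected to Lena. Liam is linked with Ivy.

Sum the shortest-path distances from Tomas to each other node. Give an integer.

10

Distances from Tomas: Cal:3, Dmitri:2, Ivy:2, Lena:1, Leo:1, Liam:1.
Sum = 3 + 2 + 2 + 1 + 1 + 1 = 10.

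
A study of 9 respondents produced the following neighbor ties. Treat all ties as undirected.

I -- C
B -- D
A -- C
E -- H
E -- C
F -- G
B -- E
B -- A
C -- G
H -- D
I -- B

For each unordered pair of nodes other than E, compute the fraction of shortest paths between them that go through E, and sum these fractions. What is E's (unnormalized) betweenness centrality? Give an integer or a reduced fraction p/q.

22/3

Pairs whose geodesics pass through E — I–H: 2/3; C–D: 2/4; C–B: 1/3; C–H: 1; F–D: 2/4; F–B: 1/3; F–H: 1; D–G: 2/4; B–H: 1/2; B–G: 1/3; A–H: 2/3; H–G: 1.
All other pairs contribute 0.
Summing the contributions gives betweenness(E) = 22/3.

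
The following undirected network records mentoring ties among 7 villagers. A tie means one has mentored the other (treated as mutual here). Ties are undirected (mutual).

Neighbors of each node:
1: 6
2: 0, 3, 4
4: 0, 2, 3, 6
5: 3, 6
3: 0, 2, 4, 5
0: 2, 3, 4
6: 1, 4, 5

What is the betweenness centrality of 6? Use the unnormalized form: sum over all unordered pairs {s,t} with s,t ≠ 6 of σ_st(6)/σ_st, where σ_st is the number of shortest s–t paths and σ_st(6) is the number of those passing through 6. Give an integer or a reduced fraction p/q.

11/2

Pairs whose geodesics pass through 6 — 2–1: 1; 0–1: 1; 3–1: 2/2; 4–1: 1; 4–5: 1/2; 1–5: 1.
All other pairs contribute 0.
Summing the contributions gives betweenness(6) = 11/2.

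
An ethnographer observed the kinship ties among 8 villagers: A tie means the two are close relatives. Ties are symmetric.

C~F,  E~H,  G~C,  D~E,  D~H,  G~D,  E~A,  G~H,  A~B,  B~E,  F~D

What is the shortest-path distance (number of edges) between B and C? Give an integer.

4

One shortest route is B – E – D – G – C, which uses 4 edges, and at distance 3 from B we only reach {F, G}, which does not include C. So d(B,C) = 4.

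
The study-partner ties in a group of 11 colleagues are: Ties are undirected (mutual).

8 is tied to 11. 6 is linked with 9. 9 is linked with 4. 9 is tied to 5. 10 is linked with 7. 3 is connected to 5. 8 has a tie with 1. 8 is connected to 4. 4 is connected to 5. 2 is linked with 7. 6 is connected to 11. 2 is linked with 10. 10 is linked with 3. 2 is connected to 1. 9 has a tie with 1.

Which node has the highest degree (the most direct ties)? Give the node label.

9

Degrees — 1:3, 2:3, 3:2, 4:3, 5:3, 6:2, 7:2, 8:3, 9:4, 10:3, 11:2.
The maximum is 4, attained only by 9.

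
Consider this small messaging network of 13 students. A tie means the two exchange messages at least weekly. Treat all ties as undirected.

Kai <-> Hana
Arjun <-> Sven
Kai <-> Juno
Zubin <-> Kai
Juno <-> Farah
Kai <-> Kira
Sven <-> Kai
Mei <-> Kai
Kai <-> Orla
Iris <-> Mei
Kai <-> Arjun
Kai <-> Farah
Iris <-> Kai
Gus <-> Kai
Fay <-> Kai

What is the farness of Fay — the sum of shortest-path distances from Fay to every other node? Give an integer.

23

Distances from Fay: Arjun:2, Farah:2, Gus:2, Hana:2, Iris:2, Juno:2, Kai:1, Kira:2, Mei:2, Orla:2, Sven:2, Zubin:2.
Sum = 2 + 2 + 2 + 2 + 2 + 2 + 1 + 2 + 2 + 2 + 2 + 2 = 23.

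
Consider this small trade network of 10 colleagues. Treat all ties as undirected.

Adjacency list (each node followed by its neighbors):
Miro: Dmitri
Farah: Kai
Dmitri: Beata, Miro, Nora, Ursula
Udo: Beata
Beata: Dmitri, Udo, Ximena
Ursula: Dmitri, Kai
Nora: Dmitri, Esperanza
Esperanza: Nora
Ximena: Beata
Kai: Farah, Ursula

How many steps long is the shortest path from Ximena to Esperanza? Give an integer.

One shortest route is Ximena – Beata – Dmitri – Nora – Esperanza, which uses 4 edges, and at distance 3 from Ximena we only reach {Miro, Nora, Ursula}, which does not include Esperanza. So d(Ximena,Esperanza) = 4.

4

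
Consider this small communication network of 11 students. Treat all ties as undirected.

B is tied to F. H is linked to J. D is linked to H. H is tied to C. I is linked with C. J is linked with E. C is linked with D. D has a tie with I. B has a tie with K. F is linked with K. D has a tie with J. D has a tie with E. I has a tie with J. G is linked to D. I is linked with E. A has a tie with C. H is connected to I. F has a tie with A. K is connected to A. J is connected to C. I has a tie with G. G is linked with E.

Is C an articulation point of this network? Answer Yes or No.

Removing C leaves {A, B, F, and K} with no path to {D, E, G, H, I, and J}, so the network splits into 2 components. C is a cut vertex.

Yes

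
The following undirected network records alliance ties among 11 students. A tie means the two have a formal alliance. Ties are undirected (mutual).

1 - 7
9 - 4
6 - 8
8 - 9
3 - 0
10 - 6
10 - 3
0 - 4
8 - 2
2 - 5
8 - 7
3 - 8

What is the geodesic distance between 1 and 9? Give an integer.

3

One shortest route is 1 – 7 – 8 – 9, which uses 3 edges, and at distance 2 from 1 we only reach {8}, which does not include 9. So d(1,9) = 3.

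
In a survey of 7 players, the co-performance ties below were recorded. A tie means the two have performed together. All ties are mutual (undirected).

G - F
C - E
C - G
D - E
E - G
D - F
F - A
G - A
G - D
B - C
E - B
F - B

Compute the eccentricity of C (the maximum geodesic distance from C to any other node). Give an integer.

Distances from C: A:2, B:1, D:2, E:1, F:2, G:1.
The largest is 2 (to F, D, and A), so the eccentricity of C is 2.

2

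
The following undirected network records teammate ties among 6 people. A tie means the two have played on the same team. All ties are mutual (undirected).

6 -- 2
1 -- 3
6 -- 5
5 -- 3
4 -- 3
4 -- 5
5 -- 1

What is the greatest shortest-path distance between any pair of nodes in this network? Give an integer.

Eccentricity of each node (its greatest distance to any other): 1:3, 2:3, 3:3, 4:3, 5:2, 6:2.
The maximum eccentricity is 3, realized for instance by the pair 1–2 via 1 – 5 – 6 – 2. So the diameter is 3.

3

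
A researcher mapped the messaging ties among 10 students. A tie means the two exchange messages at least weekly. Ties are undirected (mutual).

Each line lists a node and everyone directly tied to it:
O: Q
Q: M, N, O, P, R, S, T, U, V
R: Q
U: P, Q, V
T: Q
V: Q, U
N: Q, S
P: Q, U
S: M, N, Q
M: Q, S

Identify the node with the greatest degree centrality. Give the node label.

Q

Degrees — M:2, N:2, O:1, P:2, Q:9, R:1, S:3, T:1, U:3, V:2.
The maximum is 9, attained only by Q.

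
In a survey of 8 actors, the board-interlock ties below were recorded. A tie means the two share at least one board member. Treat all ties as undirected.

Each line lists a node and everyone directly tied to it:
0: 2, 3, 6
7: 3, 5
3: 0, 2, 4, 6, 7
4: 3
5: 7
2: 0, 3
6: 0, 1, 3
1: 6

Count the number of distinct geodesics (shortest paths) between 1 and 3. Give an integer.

1

The shortest distance is 2, and the only length-2 path is 1–6–3. So there is exactly 1 shortest path.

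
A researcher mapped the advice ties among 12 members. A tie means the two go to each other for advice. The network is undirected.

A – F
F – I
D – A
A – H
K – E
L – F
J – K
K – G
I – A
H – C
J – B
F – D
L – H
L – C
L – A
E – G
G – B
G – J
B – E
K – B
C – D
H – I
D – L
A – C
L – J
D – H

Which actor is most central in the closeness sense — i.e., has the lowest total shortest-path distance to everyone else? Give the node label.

Farness (sum of distances to all others) for each node — A:21, B:25, C:23, D:22, E:33, F:23, G:25, H:22, I:29, J:19, K:25, L:17.
The smallest farness is 17, for L, so L has the highest closeness.

L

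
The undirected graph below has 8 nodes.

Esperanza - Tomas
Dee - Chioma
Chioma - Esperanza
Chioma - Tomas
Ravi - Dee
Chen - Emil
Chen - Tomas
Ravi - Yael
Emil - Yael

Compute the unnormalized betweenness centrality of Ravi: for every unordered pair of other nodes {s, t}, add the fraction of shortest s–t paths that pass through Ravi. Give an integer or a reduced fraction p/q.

Pairs whose geodesics pass through Ravi — Dee–Emil: 1; Dee–Yael: 1; Chioma–Yael: 1; Esperanza–Yael: 1/2.
All other pairs contribute 0.
Summing the contributions gives betweenness(Ravi) = 7/2.

7/2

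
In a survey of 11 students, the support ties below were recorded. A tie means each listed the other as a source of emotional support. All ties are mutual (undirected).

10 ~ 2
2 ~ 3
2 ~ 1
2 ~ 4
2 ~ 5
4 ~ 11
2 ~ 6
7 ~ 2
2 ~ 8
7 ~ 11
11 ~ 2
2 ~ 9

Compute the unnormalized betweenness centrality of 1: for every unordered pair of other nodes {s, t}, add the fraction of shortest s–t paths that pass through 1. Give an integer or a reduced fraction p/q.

No shortest path between any pair of other nodes passes through 1.
Summing the contributions gives betweenness(1) = 0.

0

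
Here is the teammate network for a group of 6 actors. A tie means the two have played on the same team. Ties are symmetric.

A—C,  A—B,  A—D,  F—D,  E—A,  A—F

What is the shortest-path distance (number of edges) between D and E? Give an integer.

2

One shortest route is D – A – E, which uses 2 edges, and D and E are not directly tied, so nothing shorter exists. So d(D,E) = 2.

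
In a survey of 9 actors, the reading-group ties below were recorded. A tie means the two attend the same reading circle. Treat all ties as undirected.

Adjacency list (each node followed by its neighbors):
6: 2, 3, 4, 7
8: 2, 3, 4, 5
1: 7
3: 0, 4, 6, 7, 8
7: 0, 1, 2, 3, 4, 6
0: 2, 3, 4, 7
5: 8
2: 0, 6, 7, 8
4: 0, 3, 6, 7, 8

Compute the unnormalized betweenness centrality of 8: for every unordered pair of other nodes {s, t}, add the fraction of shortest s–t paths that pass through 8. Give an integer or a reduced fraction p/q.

Pairs whose geodesics pass through 8 — 2–3: 1/4; 2–4: 1/4; 2–5: 1; 6–5: 3/3; 0–5: 3/3; 1–5: 3/3; 3–5: 1; 7–5: 3/3; 4–5: 1.
All other pairs contribute 0.
Summing the contributions gives betweenness(8) = 15/2.

15/2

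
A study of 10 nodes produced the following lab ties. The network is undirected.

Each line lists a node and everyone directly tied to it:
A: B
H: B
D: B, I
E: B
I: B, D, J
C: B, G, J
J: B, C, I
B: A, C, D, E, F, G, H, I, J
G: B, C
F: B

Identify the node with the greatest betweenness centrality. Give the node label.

Unnormalized betweenness of each node: A:0, B:61/2, C:1/2, D:0, E:0, F:0, G:0, H:0, I:1/2, J:1/2.
B has the largest value, 61/2, making it the main broker — the node through which the most shortest paths run.

B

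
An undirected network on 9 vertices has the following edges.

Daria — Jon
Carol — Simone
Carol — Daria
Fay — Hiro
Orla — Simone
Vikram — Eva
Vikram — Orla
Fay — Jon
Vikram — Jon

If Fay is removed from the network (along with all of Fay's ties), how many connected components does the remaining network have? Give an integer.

Without Fay, the remaining ties split the others into: {Carol, Daria, Eva, Jon, Orla, Simone, Vikram}; {Hiro}.
That's 2 separate components.

2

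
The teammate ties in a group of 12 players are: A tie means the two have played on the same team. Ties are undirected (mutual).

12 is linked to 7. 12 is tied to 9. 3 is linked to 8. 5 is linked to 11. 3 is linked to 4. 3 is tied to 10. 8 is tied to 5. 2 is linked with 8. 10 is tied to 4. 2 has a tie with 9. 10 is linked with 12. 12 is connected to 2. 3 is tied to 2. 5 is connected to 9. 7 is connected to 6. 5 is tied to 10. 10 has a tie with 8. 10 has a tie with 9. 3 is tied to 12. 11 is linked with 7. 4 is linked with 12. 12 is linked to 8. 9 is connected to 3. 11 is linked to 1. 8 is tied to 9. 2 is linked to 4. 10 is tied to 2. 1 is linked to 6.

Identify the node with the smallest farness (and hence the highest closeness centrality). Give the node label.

Farness (sum of distances to all others) for each node — 1:30, 2:20, 3:20, 4:22, 5:19, 6:27, 7:19, 8:18, 9:18, 10:17, 11:22, 12:16.
The smallest farness is 16, for 12, so 12 has the highest closeness.

12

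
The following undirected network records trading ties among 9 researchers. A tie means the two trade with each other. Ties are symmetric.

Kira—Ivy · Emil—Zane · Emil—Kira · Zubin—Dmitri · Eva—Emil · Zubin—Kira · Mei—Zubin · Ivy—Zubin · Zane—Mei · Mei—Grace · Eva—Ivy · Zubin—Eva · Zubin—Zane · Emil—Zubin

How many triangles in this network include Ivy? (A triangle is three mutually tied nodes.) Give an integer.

2

Ivy's neighbors: Eva, Kira, and Zubin.
Neighbor pairs that are themselves tied: Ivy–Eva–Zubin; Ivy–Kira–Zubin. Each forms one triangle with Ivy, for 2 in total.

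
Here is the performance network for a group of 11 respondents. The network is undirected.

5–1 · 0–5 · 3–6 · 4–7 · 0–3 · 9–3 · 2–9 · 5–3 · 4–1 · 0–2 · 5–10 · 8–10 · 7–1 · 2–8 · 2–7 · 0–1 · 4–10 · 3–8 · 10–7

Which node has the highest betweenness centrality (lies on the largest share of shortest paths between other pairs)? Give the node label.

Unnormalized betweenness of each node: 0:211/42, 1:57/14, 2:93/14, 3:93/7, 4:10/21, 5:239/42, 6:0, 7:173/42, 8:157/42, 9:20/21, 10:5.
3 has the largest value, 93/7, making it the main broker — the node through which the most shortest paths run.

3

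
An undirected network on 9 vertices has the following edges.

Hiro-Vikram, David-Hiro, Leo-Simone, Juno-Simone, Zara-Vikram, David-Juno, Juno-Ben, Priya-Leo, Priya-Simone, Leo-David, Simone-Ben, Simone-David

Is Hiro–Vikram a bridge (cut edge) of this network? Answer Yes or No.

Without the Hiro–Vikram edge there is no alternate route between Hiro and Vikram, so the network disconnects. It is a bridge.

Yes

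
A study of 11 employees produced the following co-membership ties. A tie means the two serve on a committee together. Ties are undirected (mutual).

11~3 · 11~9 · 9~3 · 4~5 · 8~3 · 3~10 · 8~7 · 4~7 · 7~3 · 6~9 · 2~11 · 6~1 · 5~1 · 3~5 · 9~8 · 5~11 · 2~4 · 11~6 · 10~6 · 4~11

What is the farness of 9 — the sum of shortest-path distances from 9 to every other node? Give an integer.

16

Distances from 9: 1:2, 2:2, 3:1, 4:2, 5:2, 6:1, 7:2, 8:1, 10:2, 11:1.
Sum = 2 + 2 + 1 + 2 + 2 + 1 + 2 + 1 + 2 + 1 = 16.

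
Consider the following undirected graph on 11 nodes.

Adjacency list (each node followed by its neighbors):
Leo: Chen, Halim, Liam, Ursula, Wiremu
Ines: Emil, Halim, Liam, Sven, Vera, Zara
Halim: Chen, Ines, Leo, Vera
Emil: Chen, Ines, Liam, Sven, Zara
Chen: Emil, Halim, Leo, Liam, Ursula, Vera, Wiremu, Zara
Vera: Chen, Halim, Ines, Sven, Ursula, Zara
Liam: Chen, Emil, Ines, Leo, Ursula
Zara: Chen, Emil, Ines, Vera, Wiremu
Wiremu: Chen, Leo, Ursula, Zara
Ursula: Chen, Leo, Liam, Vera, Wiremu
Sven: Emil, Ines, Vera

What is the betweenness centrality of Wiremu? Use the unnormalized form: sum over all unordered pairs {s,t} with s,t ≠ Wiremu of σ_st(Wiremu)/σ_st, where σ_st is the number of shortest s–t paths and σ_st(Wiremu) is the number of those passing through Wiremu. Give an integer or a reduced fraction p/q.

5/6

Pairs whose geodesics pass through Wiremu — Leo–Zara: 1/2; Zara–Ursula: 1/3.
All other pairs contribute 0.
Summing the contributions gives betweenness(Wiremu) = 5/6.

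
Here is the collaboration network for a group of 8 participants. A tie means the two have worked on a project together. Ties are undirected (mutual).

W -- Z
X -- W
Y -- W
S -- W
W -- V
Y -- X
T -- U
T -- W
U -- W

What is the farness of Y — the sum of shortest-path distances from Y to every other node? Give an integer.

12

Distances from Y: S:2, T:2, U:2, V:2, W:1, X:1, Z:2.
Sum = 2 + 2 + 2 + 2 + 1 + 1 + 2 = 12.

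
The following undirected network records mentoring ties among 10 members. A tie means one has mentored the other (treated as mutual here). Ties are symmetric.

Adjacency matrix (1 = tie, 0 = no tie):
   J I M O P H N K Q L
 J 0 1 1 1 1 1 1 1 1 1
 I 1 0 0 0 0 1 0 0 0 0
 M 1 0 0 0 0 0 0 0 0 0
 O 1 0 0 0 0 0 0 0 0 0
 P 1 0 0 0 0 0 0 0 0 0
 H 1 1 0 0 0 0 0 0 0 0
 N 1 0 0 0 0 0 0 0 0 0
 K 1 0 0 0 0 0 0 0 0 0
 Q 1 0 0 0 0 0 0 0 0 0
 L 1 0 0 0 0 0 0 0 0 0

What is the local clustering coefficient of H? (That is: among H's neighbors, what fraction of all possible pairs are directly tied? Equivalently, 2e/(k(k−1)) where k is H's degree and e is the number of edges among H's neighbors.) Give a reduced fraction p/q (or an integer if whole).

1

H's neighbors: I and J (k = 2).
Possible neighbor pairs: C(2,2) = 1. Edges among them: I–J → e = 1.
Clustering(H) = 1/1.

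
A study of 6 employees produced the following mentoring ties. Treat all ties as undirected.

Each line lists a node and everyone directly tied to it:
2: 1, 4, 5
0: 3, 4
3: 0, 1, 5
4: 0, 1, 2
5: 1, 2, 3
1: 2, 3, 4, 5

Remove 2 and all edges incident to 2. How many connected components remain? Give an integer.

1

2's neighbors (1, 4, and 5) remain reachable from one another through other ties, so the rest of the network stays in one piece.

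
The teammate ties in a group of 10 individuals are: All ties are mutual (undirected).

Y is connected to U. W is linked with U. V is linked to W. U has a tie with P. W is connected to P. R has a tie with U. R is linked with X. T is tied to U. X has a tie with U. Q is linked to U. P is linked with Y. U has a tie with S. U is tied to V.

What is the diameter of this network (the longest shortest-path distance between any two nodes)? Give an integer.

Eccentricity of each node (its greatest distance to any other): P:2, Q:2, R:2, S:2, T:2, U:1, V:2, W:2, X:2, Y:2.
The maximum eccentricity is 2, realized for instance by the pair X–T via X – U – T. So the diameter is 2.

2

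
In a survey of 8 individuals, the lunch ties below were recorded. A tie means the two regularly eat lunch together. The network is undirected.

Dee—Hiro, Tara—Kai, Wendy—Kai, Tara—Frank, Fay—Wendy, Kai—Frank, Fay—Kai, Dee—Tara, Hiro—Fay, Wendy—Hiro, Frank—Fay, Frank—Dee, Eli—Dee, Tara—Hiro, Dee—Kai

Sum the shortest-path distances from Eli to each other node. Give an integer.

Distances from Eli: Dee:1, Fay:3, Frank:2, Hiro:2, Kai:2, Tara:2, Wendy:3.
Sum = 1 + 3 + 2 + 2 + 2 + 2 + 3 = 15.

15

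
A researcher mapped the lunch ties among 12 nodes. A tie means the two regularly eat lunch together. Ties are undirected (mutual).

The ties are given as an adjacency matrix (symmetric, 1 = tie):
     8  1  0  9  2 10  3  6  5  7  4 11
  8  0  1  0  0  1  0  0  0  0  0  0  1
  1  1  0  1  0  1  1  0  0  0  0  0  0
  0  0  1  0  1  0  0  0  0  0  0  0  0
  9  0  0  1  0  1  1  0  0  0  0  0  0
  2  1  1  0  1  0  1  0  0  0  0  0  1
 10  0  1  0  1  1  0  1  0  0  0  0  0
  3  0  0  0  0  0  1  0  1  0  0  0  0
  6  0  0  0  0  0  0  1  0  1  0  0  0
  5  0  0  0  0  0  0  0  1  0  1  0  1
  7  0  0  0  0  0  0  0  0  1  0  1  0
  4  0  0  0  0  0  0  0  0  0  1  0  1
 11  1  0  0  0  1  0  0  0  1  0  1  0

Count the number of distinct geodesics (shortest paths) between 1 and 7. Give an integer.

4

The shortest distance is 4. The length-4 paths are: 1–8–11–5–7; 1–2–11–5–7; 1–8–11–4–7; 1–2–11–4–7.
That gives 4 distinct shortest paths.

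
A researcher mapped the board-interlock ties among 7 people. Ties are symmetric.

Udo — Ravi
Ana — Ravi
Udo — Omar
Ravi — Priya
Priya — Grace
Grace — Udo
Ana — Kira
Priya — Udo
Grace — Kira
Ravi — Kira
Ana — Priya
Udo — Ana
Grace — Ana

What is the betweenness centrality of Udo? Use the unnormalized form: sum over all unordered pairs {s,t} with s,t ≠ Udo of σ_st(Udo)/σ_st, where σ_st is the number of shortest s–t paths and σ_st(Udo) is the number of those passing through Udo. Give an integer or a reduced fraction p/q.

21/4

Pairs whose geodesics pass through Udo — Kira–Omar: 3/3; Omar–Priya: 1; Omar–Ravi: 1; Omar–Ana: 1; Omar–Grace: 1; Ravi–Grace: 1/4.
All other pairs contribute 0.
Summing the contributions gives betweenness(Udo) = 21/4.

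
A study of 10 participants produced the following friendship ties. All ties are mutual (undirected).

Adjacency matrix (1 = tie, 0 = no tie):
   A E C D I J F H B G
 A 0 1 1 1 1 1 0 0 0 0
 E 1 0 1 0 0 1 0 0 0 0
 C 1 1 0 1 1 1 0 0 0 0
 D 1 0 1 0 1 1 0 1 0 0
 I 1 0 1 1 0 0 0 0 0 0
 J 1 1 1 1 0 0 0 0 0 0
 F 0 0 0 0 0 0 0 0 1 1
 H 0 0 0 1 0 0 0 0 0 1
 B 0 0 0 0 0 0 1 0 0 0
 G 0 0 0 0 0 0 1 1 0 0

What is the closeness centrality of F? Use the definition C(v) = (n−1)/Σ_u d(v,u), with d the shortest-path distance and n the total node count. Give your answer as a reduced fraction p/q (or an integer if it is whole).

9/28

Distances from F: A:4, B:1, C:4, D:3, E:5, G:1, H:2, I:4, J:4. Sum = 28.
n = 10, so closeness = 9/28.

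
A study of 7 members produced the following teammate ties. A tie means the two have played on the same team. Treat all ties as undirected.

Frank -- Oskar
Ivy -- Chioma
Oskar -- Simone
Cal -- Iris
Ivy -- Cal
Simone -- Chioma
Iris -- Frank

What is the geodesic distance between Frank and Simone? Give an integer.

One shortest route is Frank – Oskar – Simone, which uses 2 edges, and Frank and Simone are not directly tied, so nothing shorter exists. So d(Frank,Simone) = 2.

2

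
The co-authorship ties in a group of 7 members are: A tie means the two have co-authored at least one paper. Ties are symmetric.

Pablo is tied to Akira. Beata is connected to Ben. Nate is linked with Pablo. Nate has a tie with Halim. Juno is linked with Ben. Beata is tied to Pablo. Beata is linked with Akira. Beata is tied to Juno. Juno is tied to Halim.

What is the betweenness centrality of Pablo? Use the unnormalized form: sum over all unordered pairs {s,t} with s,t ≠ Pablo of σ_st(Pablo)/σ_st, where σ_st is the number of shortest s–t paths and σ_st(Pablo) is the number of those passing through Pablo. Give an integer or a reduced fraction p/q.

3

Pairs whose geodesics pass through Pablo — Akira–Halim: 1/2; Akira–Nate: 1; Beata–Nate: 1; Ben–Nate: 1/2.
All other pairs contribute 0.
Summing the contributions gives betweenness(Pablo) = 3.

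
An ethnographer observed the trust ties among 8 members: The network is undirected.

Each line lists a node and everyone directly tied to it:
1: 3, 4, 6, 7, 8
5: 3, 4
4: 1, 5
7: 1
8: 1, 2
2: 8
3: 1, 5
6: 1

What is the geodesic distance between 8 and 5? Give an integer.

One shortest route is 8 – 1 – 3 – 5, which uses 3 edges, and at distance 2 from 8 we only reach {3, 4, 6, 7}, which does not include 5. So d(8,5) = 3.

3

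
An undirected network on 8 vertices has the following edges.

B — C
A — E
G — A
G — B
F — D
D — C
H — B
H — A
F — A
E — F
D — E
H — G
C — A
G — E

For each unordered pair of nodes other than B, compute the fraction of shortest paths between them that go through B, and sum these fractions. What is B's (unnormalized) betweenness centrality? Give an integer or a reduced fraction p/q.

6/5

Pairs whose geodesics pass through B — H–D: 1/5; H–C: 1/2; C–G: 1/2.
All other pairs contribute 0.
Summing the contributions gives betweenness(B) = 6/5.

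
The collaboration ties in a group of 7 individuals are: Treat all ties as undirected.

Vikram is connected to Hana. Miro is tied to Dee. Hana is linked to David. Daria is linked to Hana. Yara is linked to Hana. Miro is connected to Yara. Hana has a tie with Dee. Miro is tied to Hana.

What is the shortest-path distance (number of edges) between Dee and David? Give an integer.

2

One shortest route is Dee – Hana – David, which uses 2 edges, and Dee and David are not directly tied, so nothing shorter exists. So d(Dee,David) = 2.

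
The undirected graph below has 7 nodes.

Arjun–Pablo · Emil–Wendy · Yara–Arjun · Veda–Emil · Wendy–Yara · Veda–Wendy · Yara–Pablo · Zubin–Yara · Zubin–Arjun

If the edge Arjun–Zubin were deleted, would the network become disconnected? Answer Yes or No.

No

Even without that edge, Arjun still reaches Zubin via Arjun – Yara – Zubin, so the network stays connected. Not a bridge.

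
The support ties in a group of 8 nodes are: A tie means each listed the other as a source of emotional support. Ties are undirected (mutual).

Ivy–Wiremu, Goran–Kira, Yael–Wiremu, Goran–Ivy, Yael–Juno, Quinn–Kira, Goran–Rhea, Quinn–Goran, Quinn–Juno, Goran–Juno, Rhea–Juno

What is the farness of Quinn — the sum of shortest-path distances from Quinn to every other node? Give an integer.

Distances from Quinn: Goran:1, Ivy:2, Juno:1, Kira:1, Rhea:2, Wiremu:3, Yael:2.
Sum = 1 + 2 + 1 + 1 + 2 + 3 + 2 = 12.

12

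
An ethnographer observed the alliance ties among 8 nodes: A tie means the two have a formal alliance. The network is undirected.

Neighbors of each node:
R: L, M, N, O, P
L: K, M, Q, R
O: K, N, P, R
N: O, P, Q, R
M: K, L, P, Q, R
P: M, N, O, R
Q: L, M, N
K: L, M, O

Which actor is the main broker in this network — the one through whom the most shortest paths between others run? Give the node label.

Unnormalized betweenness of each node: K:5/6, L:7/6, M:8/3, N:11/6, O:11/6, P:2/3, Q:5/6, R:13/6.
M has the largest value, 8/3, making it the main broker — the node through which the most shortest paths run.

M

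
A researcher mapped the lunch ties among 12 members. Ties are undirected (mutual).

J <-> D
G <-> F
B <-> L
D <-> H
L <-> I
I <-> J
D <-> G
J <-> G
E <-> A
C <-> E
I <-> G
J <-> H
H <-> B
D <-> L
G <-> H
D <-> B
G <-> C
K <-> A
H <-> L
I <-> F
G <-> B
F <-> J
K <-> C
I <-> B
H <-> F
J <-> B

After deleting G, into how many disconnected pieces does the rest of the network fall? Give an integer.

Without G, the remaining ties split the others into: {A, C, E, K}; {B, D, F, H, I, J, L}.
That's 2 separate components.

2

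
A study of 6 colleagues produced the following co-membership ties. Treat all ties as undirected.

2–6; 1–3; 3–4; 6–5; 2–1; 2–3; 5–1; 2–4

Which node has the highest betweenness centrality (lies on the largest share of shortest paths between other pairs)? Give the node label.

Unnormalized betweenness of each node: 1:13/6, 2:11/3, 3:5/6, 4:0, 5:1/2, 6:5/6.
2 has the largest value, 11/3, making it the main broker — the node through which the most shortest paths run.

2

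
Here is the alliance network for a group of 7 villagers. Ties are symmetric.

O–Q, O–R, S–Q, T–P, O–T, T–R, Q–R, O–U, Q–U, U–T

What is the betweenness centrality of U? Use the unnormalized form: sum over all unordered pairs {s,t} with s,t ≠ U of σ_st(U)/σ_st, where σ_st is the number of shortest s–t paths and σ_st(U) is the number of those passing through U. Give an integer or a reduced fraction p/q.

4/3

Pairs whose geodesics pass through U — P–S: 1/3; P–Q: 1/3; S–T: 1/3; T–Q: 1/3.
All other pairs contribute 0.
Summing the contributions gives betweenness(U) = 4/3.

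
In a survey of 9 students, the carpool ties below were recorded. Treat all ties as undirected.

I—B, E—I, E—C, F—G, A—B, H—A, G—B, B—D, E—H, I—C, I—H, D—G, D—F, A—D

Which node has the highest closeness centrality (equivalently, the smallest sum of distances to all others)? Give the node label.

Farness (sum of distances to all others) for each node — A:14, B:12, C:19, D:14, E:17, F:20, G:16, H:15, I:13.
The smallest farness is 12, for B, so B has the highest closeness.

B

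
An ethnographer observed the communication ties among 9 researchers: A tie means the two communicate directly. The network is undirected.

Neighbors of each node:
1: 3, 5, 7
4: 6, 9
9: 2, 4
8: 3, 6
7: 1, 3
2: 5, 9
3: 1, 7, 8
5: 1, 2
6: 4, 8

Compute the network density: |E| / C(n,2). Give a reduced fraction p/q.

There are 10 edges and 9 nodes, so the maximum possible is C(9,2) = 36.
Density = 10/36 = 5/18.

5/18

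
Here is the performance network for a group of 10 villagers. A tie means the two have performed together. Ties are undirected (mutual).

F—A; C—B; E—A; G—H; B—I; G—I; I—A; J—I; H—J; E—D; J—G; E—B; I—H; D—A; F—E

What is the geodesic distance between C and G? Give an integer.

3

One shortest route is C – B – I – G, which uses 3 edges, and at distance 2 from C we only reach {E, I}, which does not include G. So d(C,G) = 3.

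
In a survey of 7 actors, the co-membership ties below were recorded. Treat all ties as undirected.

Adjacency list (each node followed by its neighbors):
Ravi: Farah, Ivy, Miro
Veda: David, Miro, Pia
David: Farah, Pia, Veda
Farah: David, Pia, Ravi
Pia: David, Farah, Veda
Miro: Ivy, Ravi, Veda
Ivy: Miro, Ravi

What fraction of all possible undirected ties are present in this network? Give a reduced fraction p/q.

There are 10 edges and 7 nodes, so the maximum possible is C(7,2) = 21.
Density = 10/21.

10/21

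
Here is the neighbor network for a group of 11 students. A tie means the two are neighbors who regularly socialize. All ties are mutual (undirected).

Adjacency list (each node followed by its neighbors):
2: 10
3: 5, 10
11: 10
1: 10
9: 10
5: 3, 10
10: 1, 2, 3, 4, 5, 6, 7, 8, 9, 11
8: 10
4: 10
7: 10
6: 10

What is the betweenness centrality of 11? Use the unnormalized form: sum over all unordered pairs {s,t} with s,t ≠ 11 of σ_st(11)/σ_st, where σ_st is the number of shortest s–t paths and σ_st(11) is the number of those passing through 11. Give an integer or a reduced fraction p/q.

No shortest path between any pair of other nodes passes through 11.
Summing the contributions gives betweenness(11) = 0.

0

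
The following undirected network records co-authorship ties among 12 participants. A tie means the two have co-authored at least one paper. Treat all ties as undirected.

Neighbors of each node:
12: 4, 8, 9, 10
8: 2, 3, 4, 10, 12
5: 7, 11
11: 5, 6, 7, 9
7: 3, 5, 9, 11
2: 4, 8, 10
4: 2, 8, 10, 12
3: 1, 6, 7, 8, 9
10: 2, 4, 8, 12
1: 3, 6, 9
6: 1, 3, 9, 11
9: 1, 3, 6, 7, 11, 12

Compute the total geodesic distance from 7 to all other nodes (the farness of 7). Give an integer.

Distances from 7: 1:2, 2:3, 3:1, 4:3, 5:1, 6:2, 8:2, 9:1, 10:3, 11:1, 12:2.
Sum = 2 + 3 + 1 + 3 + 1 + 2 + 2 + 1 + 3 + 1 + 2 = 21.

21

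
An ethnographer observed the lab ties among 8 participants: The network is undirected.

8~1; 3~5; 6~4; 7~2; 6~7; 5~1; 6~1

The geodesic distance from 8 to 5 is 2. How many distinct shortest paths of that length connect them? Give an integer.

The shortest distance is 2, and the only length-2 path is 8–1–5. So there is exactly 1 shortest path.

1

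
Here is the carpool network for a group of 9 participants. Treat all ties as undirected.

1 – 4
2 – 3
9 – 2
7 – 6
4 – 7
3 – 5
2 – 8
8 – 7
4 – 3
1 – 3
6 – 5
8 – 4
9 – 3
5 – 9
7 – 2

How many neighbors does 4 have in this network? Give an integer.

4

4 is directly tied to 1, 3, 7, and 8. That is 4 neighbors, so the degree of 4 is 4.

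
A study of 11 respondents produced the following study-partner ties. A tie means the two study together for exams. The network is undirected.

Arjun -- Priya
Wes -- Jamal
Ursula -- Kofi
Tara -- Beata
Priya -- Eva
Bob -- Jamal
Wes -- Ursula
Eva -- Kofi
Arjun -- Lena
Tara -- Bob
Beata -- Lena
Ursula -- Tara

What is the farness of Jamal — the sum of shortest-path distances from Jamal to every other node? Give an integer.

30

Distances from Jamal: Arjun:5, Beata:3, Bob:1, Eva:4, Kofi:3, Lena:4, Priya:5, Tara:2, Ursula:2, Wes:1.
Sum = 5 + 3 + 1 + 4 + 3 + 4 + 5 + 2 + 2 + 1 = 30.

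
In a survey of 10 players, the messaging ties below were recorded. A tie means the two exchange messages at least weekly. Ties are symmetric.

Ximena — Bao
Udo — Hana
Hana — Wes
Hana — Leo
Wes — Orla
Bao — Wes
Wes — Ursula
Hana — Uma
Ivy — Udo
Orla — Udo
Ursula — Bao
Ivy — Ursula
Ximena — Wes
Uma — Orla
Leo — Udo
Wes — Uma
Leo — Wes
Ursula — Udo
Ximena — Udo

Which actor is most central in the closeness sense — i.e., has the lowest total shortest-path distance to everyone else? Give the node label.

Wes

Farness (sum of distances to all others) for each node — Bao:15, Hana:14, Ivy:17, Leo:15, Orla:15, Udo:12, Uma:16, Ursula:14, Wes:11, Ximena:15.
The smallest farness is 11, for Wes, so Wes has the highest closeness.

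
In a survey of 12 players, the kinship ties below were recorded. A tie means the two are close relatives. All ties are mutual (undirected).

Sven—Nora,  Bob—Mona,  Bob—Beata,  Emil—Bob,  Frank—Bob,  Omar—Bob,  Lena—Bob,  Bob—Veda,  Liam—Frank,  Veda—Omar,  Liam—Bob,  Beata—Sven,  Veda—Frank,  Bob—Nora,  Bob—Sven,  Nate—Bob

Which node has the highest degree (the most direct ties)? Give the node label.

Degrees — Beata:2, Bob:11, Emil:1, Frank:3, Lena:1, Liam:2, Mona:1, Nate:1, Nora:2, Omar:2, Sven:3, Veda:3.
The maximum is 11, attained only by Bob.

Bob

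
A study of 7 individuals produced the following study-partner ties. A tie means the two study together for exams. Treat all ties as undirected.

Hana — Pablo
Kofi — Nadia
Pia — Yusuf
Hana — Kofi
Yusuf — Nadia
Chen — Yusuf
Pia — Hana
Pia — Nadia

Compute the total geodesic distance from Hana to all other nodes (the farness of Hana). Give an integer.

10

Distances from Hana: Chen:3, Kofi:1, Nadia:2, Pablo:1, Pia:1, Yusuf:2.
Sum = 3 + 1 + 2 + 1 + 1 + 2 = 10.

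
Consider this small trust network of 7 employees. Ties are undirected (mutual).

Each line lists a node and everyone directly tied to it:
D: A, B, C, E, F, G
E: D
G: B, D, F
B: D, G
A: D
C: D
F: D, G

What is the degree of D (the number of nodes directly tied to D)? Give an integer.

D is directly tied to A, B, C, E, F, and G. That is 6 neighbors, so the degree of D is 6.

6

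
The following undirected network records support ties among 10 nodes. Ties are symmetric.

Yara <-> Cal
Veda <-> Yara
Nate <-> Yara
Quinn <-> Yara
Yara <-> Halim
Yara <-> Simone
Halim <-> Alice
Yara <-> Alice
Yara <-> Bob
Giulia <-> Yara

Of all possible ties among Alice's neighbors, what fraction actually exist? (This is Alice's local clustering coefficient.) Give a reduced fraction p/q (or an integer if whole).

1

Alice's neighbors: Halim and Yara (k = 2).
Possible neighbor pairs: C(2,2) = 1. Edges among them: Halim–Yara → e = 1.
Clustering(Alice) = 1/1.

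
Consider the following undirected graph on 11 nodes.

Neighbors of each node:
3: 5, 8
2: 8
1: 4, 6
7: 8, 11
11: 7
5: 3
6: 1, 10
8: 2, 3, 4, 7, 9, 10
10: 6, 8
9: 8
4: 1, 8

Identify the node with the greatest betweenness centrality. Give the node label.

Unnormalized betweenness of each node: 1:1, 2:0, 3:9, 4:7, 5:0, 6:1, 7:9, 8:38, 9:0, 10:7, 11:0.
8 has the largest value, 38, making it the main broker — the node through which the most shortest paths run.

8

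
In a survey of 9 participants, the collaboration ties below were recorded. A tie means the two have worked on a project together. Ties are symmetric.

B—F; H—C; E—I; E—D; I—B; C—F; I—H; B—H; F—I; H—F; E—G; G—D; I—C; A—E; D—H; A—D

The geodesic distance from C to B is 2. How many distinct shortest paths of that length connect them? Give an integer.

3

The shortest distance is 2. The length-2 paths are: C–H–B; C–F–B; C–I–B.
That gives 3 distinct shortest paths.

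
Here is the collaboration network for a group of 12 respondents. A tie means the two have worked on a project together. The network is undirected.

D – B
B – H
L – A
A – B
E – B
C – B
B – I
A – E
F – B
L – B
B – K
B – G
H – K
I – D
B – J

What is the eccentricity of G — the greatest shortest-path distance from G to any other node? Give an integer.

Distances from G: A:2, B:1, C:2, D:2, E:2, F:2, H:2, I:2, J:2, K:2, L:2.
The largest is 2 (to E, F, I, J, L, A, H, D, K, and C), so the eccentricity of G is 2.

2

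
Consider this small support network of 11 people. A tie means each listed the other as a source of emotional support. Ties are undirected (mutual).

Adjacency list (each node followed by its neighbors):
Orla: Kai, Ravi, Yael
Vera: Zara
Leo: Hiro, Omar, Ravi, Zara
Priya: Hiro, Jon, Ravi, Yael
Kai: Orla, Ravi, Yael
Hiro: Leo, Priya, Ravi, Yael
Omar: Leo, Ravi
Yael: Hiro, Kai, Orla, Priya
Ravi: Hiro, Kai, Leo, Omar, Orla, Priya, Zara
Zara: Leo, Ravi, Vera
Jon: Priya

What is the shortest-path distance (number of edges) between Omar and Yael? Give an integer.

3

One shortest route is Omar – Ravi – Priya – Yael, which uses 3 edges, and at distance 2 from Omar we only reach {Hiro, Kai, Orla, Priya, Zara}, which does not include Yael. So d(Omar,Yael) = 3.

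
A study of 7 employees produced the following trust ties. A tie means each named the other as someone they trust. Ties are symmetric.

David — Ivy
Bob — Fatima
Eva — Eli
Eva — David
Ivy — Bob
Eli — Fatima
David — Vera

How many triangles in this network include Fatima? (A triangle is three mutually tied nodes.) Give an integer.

0

Fatima's neighbors are Bob and Eli, but none of them are tied to each other, so no triangle contains Fatima.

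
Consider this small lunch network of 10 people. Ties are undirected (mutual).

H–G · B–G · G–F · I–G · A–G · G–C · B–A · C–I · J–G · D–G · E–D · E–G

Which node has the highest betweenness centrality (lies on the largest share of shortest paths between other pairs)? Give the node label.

G

Unnormalized betweenness of each node: A:0, B:0, C:0, D:0, E:0, F:0, G:33, H:0, I:0, J:0.
G has the largest value, 33, making it the main broker — the node through which the most shortest paths run.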